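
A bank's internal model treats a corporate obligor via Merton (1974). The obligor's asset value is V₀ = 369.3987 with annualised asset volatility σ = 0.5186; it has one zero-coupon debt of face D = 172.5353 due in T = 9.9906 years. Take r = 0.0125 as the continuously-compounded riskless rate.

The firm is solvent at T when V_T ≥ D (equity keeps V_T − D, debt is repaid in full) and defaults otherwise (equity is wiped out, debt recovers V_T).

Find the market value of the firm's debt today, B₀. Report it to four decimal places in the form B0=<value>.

B0=91.5031

d₁ = [ln(V₀/D) + (r + σ²/2)T] / (σ√T)
   = [ln(369.3987/172.5353) + (0.0125 + 0.5·0.5186²)·9.9906] / (0.5186·√9.9906)
   = [0.761275 + 1.468348] / 1.639186 = 1.360201
d₂ = d₁ − σ√T = 1.360201 − 1.639186 = -0.278985
N(d₁) = 0.913117,  N(d₂) = 0.390128,  e^(−rT) = 0.882601
E₀ = V₀·N(d₁) − D·e^(−rT)·N(d₂)
   = 369.3987·0.913117 − 172.5353·0.882601·0.390128 = 277.895562
B₀ = V₀ − E₀ = 369.3987 − 277.895562 = 91.503138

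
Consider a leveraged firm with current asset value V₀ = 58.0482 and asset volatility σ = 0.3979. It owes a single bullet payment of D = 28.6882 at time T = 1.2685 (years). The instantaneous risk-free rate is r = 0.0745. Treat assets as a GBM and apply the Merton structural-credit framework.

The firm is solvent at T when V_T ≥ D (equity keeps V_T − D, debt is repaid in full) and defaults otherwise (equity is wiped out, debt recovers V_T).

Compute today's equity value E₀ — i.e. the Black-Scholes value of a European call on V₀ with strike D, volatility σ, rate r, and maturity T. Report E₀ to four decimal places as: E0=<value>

d₁ = [ln(V₀/D) + (r + σ²/2)T] / (σ√T)
   = [ln(58.0482/28.6882) + (0.0745 + 0.5·0.3979²)·1.2685] / (0.3979·√1.2685)
   = [0.704788 + 0.194921] / 0.448146 = 2.007625
d₂ = d₁ − σ√T = 2.007625 − 0.448146 = 1.559479
N(d₁) = 0.977658,  N(d₂) = 0.940558,  e^(−rT) = 0.909825
E₀ = V₀·N(d₁) − D·e^(−rT)·N(d₂)
   = 58.0482·0.977658 − 28.6882·0.909825·0.940558 = 32.201573

E0=32.2016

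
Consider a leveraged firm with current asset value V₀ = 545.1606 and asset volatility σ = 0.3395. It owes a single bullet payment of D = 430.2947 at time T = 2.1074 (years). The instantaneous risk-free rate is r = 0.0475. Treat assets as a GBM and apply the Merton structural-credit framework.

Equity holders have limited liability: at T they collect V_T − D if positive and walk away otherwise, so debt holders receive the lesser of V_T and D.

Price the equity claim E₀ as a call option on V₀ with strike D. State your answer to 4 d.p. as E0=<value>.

E0=188.6649

d₁ = [ln(V₀/D) + (r + σ²/2)T] / (σ√T)
   = [ln(545.1606/430.2947) + (0.0475 + 0.5·0.3395²)·2.1074] / (0.3395·√2.1074)
   = [0.236610 + 0.221551] / 0.492848 = 0.929619
d₂ = d₁ − σ√T = 0.929619 − 0.492848 = 0.436771
N(d₁) = 0.823716,  N(d₂) = 0.668861,  e^(−rT) = 0.904746
E₀ = V₀·N(d₁) − D·e^(−rT)·N(d₂)
   = 545.1606·0.823716 − 430.2947·0.904746·0.668861 = 188.664914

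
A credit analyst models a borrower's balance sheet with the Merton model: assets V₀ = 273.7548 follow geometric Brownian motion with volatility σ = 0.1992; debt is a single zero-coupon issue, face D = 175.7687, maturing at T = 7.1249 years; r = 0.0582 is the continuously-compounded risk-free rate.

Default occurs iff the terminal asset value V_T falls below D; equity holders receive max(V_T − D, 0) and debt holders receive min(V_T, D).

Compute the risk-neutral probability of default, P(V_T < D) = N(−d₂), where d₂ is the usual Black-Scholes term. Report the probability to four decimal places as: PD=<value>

PD=0.0889

d₁ = [ln(V₀/D) + (r + σ²/2)T] / (σ√T)
   = [ln(273.7548/175.7687) + (0.0582 + 0.5·0.1992²)·7.1249] / (0.1992·√7.1249)
   = [0.443064 + 0.556029] / 0.531715 = 1.879002
d₂ = d₁ − σ√T = 1.879002 − 0.531715 = 1.347288
risk-neutral PD = N(−d₂) = N(-1.347288) = 0.088944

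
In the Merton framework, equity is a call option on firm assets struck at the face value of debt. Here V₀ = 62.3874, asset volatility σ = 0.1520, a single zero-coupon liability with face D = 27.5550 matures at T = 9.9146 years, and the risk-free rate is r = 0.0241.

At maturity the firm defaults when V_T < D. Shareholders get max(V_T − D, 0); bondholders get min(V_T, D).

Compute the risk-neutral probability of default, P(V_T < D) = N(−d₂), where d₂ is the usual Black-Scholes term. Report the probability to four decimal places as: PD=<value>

PD=0.0246

d₁ = [ln(V₀/D) + (r + σ²/2)T] / (σ√T)
   = [ln(62.3874/27.5550) + (0.0241 + 0.5·0.1520²)·9.9146] / (0.1520·√9.9146)
   = [0.817179 + 0.353475] / 0.478609 = 2.445950
d₂ = d₁ − σ√T = 2.445950 − 0.478609 = 1.967341
risk-neutral PD = N(−d₂) = N(-1.967341) = 0.024572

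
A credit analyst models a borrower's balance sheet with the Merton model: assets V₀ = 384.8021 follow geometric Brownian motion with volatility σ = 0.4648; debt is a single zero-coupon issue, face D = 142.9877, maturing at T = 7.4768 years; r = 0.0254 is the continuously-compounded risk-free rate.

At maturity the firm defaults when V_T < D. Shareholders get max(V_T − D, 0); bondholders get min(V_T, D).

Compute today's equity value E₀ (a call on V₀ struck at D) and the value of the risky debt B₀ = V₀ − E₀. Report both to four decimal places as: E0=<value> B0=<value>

E0=289.3756 B0=95.4265

d₁ = [ln(V₀/D) + (r + σ²/2)T] / (σ√T)
   = [ln(384.8021/142.9877) + (0.0254 + 0.5·0.4648²)·7.4768] / (0.4648·√7.4768)
   = [0.989971 + 0.997551] / 1.270937 = 1.563824
d₂ = d₁ − σ√T = 1.563824 − 1.270937 = 0.292887
N(d₁) = 0.941071,  N(d₂) = 0.615196,  e^(−rT) = 0.827033
E₀ = V₀·N(d₁) − D·e^(−rT)·N(d₂)
   = 384.8021·0.941071 − 142.9877·0.827033·0.615196 = 289.375614
B₀ = V₀ − E₀ = 384.8021 − 289.375614 = 95.426486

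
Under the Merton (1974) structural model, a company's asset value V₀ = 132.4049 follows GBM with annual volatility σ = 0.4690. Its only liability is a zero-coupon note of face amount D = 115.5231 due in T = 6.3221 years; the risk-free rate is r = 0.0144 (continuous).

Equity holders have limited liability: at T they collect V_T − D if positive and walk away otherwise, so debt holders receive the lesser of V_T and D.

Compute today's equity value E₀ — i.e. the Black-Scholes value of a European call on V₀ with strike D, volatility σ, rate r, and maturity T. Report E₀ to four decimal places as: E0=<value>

d₁ = [ln(V₀/D) + (r + σ²/2)T] / (σ√T)
   = [ln(132.4049/115.5231) + (0.0144 + 0.5·0.4690²)·6.3221] / (0.4690·√6.3221)
   = [0.136394 + 0.786346] / 1.179244 = 0.782485
d₂ = d₁ − σ√T = 0.782485 − 1.179244 = -0.396759
N(d₁) = 0.783035,  N(d₂) = 0.345773,  e^(−rT) = 0.912983
E₀ = V₀·N(d₁) − D·e^(−rT)·N(d₂)
   = 132.4049·0.783035 − 115.5231·0.912983·0.345773 = 67.208837

E0=67.2088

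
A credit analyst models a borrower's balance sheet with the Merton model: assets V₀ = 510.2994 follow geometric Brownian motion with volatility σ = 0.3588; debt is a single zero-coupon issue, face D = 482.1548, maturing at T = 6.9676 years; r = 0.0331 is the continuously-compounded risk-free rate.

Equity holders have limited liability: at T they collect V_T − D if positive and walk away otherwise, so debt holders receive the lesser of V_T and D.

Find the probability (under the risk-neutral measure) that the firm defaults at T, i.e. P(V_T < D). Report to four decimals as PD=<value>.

d₁ = [ln(V₀/D) + (r + σ²/2)T] / (σ√T)
   = [ln(510.2994/482.1548) + (0.0331 + 0.5·0.3588²)·6.9676] / (0.3588·√6.9676)
   = [0.056732 + 0.679123] / 0.947096 = 0.776960
d₂ = d₁ − σ√T = 0.776960 − 0.947096 = -0.170136
risk-neutral PD = N(−d₂) = N(0.170136) = 0.567549

PD=0.5675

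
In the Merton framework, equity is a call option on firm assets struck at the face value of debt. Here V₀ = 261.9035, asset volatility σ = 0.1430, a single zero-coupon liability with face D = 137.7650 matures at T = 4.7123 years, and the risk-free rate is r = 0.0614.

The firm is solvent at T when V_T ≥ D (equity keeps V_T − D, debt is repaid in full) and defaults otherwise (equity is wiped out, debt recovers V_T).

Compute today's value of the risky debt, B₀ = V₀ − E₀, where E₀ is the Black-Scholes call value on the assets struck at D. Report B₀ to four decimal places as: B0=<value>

B0=103.1339

d₁ = [ln(V₀/D) + (r + σ²/2)T] / (σ√T)
   = [ln(261.9035/137.7650) + (0.0614 + 0.5·0.1430²)·4.7123] / (0.1430·√4.7123)
   = [0.642427 + 0.337516] / 0.310422 = 3.156809
d₂ = d₁ − σ√T = 3.156809 − 0.310422 = 2.846387
N(d₁) = 0.999202,  N(d₂) = 0.997789,  e^(−rT) = 0.748761
E₀ = V₀·N(d₁) − D·e^(−rT)·N(d₂)
   = 261.9035·0.999202 − 137.7650·0.748761·0.997789 = 158.769606
B₀ = V₀ − E₀ = 261.9035 − 158.769606 = 103.133894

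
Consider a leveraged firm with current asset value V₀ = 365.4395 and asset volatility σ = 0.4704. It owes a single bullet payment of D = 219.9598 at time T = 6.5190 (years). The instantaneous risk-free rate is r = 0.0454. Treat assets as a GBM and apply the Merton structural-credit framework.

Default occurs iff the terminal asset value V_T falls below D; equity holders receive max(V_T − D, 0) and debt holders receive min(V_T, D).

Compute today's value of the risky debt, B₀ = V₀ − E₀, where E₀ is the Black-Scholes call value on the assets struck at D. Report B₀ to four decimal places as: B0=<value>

d₁ = [ln(V₀/D) + (r + σ²/2)T] / (σ√T)
   = [ln(365.4395/219.9598) + (0.0454 + 0.5·0.4704²)·6.5190] / (0.4704·√6.5190)
   = [0.507656 + 1.017212] / 1.201041 = 1.269622
d₂ = d₁ − σ√T = 1.269622 − 1.201041 = 0.068581
N(d₁) = 0.897890,  N(d₂) = 0.527339,  e^(−rT) = 0.743815
E₀ = V₀·N(d₁) − D·e^(−rT)·N(d₂)
   = 365.4395·0.897890 − 219.9598·0.743815·0.527339 = 241.847042
B₀ = V₀ − E₀ = 365.4395 − 241.847042 = 123.592458

B0=123.5925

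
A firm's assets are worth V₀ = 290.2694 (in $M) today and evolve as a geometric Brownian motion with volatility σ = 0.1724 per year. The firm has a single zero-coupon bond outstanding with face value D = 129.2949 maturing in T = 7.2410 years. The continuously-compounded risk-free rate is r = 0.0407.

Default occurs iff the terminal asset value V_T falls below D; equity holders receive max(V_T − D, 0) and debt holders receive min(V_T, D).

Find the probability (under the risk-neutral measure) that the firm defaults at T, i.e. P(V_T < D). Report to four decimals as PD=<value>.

PD=0.0159

d₁ = [ln(V₀/D) + (r + σ²/2)T] / (σ√T)
   = [ln(290.2694/129.2949) + (0.0407 + 0.5·0.1724²)·7.2410] / (0.1724·√7.2410)
   = [0.808714 + 0.402316] / 0.463913 = 2.610468
d₂ = d₁ − σ√T = 2.610468 − 0.463913 = 2.146555
risk-neutral PD = N(−d₂) = N(-2.146555) = 0.015914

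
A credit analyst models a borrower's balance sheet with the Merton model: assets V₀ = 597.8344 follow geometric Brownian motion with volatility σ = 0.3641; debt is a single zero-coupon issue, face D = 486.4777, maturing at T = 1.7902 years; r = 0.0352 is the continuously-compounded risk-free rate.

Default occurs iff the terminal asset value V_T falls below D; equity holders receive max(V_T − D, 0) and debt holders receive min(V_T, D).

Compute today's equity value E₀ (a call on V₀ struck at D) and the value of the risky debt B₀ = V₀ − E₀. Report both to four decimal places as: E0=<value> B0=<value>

d₁ = [ln(V₀/D) + (r + σ²/2)T] / (σ√T)
   = [ln(597.8344/486.4777) + (0.0352 + 0.5·0.3641²)·1.7902] / (0.3641·√1.7902)
   = [0.206123 + 0.181677] / 0.487160 = 0.796043
d₂ = d₁ − σ√T = 0.796043 − 0.487160 = 0.308883
N(d₁) = 0.786996,  N(d₂) = 0.621295,  e^(−rT) = 0.938929
E₀ = V₀·N(d₁) − D·e^(−rT)·N(d₂)
   = 597.8344·0.786996 − 486.4777·0.938929·0.621295 = 186.705862
B₀ = V₀ − E₀ = 597.8344 − 186.705862 = 411.128538

E0=186.7059 B0=411.1285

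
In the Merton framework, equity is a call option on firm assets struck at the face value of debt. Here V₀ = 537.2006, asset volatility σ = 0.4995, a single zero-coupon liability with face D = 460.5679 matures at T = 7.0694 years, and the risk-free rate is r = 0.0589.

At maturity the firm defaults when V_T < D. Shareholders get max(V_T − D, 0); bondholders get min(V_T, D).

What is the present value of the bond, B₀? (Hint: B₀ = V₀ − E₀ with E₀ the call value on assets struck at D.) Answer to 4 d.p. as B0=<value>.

d₁ = [ln(V₀/D) + (r + σ²/2)T] / (σ√T)
   = [ln(537.2006/460.5679) + (0.0589 + 0.5·0.4995²)·7.0694] / (0.4995·√7.0694)
   = [0.153911 + 1.298296] / 1.328088 = 1.093457
d₂ = d₁ − σ√T = 1.093457 − 1.328088 = -0.234630
N(d₁) = 0.862904,  N(d₂) = 0.407248,  e^(−rT) = 0.659425
E₀ = V₀·N(d₁) − D·e^(−rT)·N(d₂)
   = 537.2006·0.862904 − 460.5679·0.659425·0.407248 = 339.867117
B₀ = V₀ − E₀ = 537.2006 − 339.867117 = 197.333483

B0=197.3335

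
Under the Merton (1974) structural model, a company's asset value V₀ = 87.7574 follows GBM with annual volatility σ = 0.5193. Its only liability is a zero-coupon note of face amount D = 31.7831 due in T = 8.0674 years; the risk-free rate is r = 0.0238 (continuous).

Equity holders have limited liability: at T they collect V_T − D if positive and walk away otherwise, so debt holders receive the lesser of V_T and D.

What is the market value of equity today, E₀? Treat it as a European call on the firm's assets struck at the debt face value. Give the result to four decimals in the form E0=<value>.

E0=68.5425

d₁ = [ln(V₀/D) + (r + σ²/2)T] / (σ√T)
   = [ln(87.7574/31.7831) + (0.0238 + 0.5·0.5193²)·8.0674] / (0.5193·√8.0674)
   = [1.015641 + 1.279782] / 1.474977 = 1.556244
d₂ = d₁ − σ√T = 1.556244 − 1.474977 = 0.081268
N(d₁) = 0.940175,  N(d₂) = 0.532385,  e^(−rT) = 0.825303
E₀ = V₀·N(d₁) − D·e^(−rT)·N(d₂)
   = 87.7574·0.940175 − 31.7831·0.825303·0.532385 = 68.542468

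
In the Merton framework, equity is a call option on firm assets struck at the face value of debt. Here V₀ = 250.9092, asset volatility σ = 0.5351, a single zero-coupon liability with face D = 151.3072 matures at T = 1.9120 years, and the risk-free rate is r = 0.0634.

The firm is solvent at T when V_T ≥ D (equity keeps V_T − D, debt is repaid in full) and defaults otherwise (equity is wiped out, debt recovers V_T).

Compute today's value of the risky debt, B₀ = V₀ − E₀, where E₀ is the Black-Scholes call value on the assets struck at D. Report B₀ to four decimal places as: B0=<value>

B0=119.6442

d₁ = [ln(V₀/D) + (r + σ²/2)T] / (σ√T)
   = [ln(250.9092/151.3072) + (0.0634 + 0.5·0.5351²)·1.9120] / (0.5351·√1.9120)
   = [0.505779 + 0.394954] / 0.739910 = 1.217355
d₂ = d₁ − σ√T = 1.217355 − 0.739910 = 0.477445
N(d₁) = 0.888265,  N(d₂) = 0.683477,  e^(−rT) = 0.885838
E₀ = V₀·N(d₁) − D·e^(−rT)·N(d₂)
   = 250.9092·0.888265 − 151.3072·0.885838·0.683477 = 131.264951
B₀ = V₀ − E₀ = 250.9092 − 131.264951 = 119.644249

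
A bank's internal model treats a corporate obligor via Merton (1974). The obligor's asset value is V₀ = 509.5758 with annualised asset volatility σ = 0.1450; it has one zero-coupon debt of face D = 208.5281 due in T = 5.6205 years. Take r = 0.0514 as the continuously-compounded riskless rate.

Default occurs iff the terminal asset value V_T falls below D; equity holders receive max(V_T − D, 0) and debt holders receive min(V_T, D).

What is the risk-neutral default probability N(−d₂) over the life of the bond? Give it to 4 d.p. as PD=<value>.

d₁ = [ln(V₀/D) + (r + σ²/2)T] / (σ√T)
   = [ln(509.5758/208.5281) + (0.0514 + 0.5·0.1450²)·5.6205] / (0.1450·√5.6205)
   = [0.893505 + 0.347979] / 0.343760 = 3.611484
d₂ = d₁ − σ√T = 3.611484 − 0.343760 = 3.267724
risk-neutral PD = N(−d₂) = N(-3.267724) = 0.000542

PD=0.0005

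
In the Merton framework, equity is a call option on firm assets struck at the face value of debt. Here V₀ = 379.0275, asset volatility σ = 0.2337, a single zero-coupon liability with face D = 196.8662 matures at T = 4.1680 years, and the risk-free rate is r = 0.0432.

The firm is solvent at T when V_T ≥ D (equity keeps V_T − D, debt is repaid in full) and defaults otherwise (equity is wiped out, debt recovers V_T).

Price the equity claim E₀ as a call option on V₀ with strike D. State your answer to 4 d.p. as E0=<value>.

d₁ = [ln(V₀/D) + (r + σ²/2)T] / (σ√T)
   = [ln(379.0275/196.8662) + (0.0432 + 0.5·0.2337²)·4.1680] / (0.2337·√4.1680)
   = [0.655084 + 0.293877] / 0.477114 = 1.988959
d₂ = d₁ − σ√T = 1.988959 − 0.477114 = 1.511845
N(d₁) = 0.976647,  N(d₂) = 0.934713,  e^(−rT) = 0.835222
E₀ = V₀·N(d₁) − D·e^(−rT)·N(d₂)
   = 379.0275·0.976647 − 196.8662·0.835222·0.934713 = 216.484018

E0=216.4840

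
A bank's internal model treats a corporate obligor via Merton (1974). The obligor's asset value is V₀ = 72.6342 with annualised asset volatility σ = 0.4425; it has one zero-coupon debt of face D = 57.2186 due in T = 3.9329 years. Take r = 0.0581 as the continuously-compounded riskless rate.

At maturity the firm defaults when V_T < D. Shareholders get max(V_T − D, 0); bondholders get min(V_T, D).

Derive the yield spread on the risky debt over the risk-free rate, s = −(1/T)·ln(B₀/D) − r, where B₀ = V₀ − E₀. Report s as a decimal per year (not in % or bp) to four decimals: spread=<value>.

spread=0.0562

d₁ = [ln(V₀/D) + (r + σ²/2)T] / (σ√T)
   = [ln(72.6342/57.2186) + (0.0581 + 0.5·0.4425²)·3.9329] / (0.4425·√3.9329)
   = [0.238557 + 0.613545] / 0.877546 = 0.971005
d₂ = d₁ − σ√T = 0.971005 − 0.877546 = 0.093460
N(d₁) = 0.834227,  N(d₂) = 0.537231,  e^(−rT) = 0.795725
E₀ = V₀·N(d₁) − D·e^(−rT)·N(d₂)
   = 72.6342·0.834227 − 57.2186·0.795725·0.537231 = 36.133157
B₀ = V₀ − E₀ = 72.6342 − 36.133157 = 36.501043
spread = −(1/T)·ln(B₀/D) − r = −(1/3.9329)·ln(36.501043/57.2186) − 0.0581 = 0.05620196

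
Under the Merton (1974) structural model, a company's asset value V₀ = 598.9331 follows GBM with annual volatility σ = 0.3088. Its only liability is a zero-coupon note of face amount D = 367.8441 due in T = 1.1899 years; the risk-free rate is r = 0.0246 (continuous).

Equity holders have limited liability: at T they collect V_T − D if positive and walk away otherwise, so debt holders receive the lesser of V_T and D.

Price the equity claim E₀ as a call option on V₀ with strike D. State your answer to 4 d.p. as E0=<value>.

d₁ = [ln(V₀/D) + (r + σ²/2)T] / (σ√T)
   = [ln(598.9331/367.8441) + (0.0246 + 0.5·0.3088²)·1.1899] / (0.3088·√1.1899)
   = [0.487491 + 0.086004] / 0.336847 = 1.702540
d₂ = d₁ − σ√T = 1.702540 − 0.336847 = 1.365693
N(d₁) = 0.955673,  N(d₂) = 0.913982,  e^(−rT) = 0.971153
E₀ = V₀·N(d₁) − D·e^(−rT)·N(d₂)
   = 598.9331·0.955673 − 367.8441·0.971153·0.913982 = 245.879664

E0=245.8797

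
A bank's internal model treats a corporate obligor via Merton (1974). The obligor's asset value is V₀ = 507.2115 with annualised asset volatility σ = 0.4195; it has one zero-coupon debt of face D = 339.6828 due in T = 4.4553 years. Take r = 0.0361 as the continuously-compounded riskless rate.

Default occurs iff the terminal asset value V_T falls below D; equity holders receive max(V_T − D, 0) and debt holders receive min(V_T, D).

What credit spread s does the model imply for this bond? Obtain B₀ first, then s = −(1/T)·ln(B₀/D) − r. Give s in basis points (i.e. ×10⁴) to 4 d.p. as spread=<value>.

d₁ = [ln(V₀/D) + (r + σ²/2)T] / (σ√T)
   = [ln(507.2115/339.6828) + (0.0361 + 0.5·0.4195²)·4.4553] / (0.4195·√4.4553)
   = [0.400916 + 0.552859] / 0.885463 = 1.077148
d₂ = d₁ − σ√T = 1.077148 − 0.885463 = 0.191685
N(d₁) = 0.859293,  N(d₂) = 0.576005,  e^(−rT) = 0.851431
E₀ = V₀·N(d₁) − D·e^(−rT)·N(d₂)
   = 507.2115·0.859293 − 339.6828·0.851431·0.576005 = 269.252896
B₀ = V₀ − E₀ = 507.2115 − 269.252896 = 237.958604
spread = −(1/T)·ln(B₀/D) − r = −(1/4.4553)·ln(237.958604/339.6828) − 0.0361 = 0.04378587
in basis points: 0.04378587 × 10⁴ = 437.8587 bp

spread=437.8587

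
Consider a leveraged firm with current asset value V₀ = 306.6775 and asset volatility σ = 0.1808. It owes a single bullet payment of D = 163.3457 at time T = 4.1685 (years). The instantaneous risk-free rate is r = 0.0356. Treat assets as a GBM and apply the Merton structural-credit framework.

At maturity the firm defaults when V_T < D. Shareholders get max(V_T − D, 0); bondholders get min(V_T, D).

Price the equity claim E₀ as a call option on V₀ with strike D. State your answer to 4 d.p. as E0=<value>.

d₁ = [ln(V₀/D) + (r + σ²/2)T] / (σ√T)
   = [ln(306.6775/163.3457) + (0.0356 + 0.5·0.1808²)·4.1685] / (0.1808·√4.1685)
   = [0.629928 + 0.216530] / 0.369138 = 2.293068
d₂ = d₁ − σ√T = 2.293068 − 0.369138 = 1.923931
N(d₁) = 0.989078,  N(d₂) = 0.972818,  e^(−rT) = 0.862087
E₀ = V₀·N(d₁) − D·e^(−rT)·N(d₂)
   = 306.6775·0.989078 − 163.3457·0.862087·0.972818 = 166.337356

E0=166.3374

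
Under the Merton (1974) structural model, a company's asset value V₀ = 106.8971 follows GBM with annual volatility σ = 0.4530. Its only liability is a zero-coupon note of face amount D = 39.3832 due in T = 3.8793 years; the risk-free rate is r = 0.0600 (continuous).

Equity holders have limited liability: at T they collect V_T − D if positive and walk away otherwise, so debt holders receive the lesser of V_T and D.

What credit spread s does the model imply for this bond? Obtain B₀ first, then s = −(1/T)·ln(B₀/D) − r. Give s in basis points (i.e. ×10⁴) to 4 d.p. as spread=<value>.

spread=156.7477

d₁ = [ln(V₀/D) + (r + σ²/2)T] / (σ√T)
   = [ln(106.8971/39.3832) + (0.0600 + 0.5·0.4530²)·3.8793] / (0.4530·√3.8793)
   = [0.998527 + 0.630792] / 0.892226 = 1.826128
d₂ = d₁ − σ√T = 1.826128 − 0.892226 = 0.933902
N(d₁) = 0.966085,  N(d₂) = 0.824823,  e^(−rT) = 0.792345
E₀ = V₀·N(d₁) − D·e^(−rT)·N(d₂)
   = 106.8971·0.966085 − 39.3832·0.792345·0.824823 = 77.532961
B₀ = V₀ − E₀ = 106.8971 − 77.532961 = 29.364139
spread = −(1/T)·ln(B₀/D) − r = −(1/3.8793)·ln(29.364139/39.3832) − 0.0600 = 0.01567477
in basis points: 0.01567477 × 10⁴ = 156.7477 bp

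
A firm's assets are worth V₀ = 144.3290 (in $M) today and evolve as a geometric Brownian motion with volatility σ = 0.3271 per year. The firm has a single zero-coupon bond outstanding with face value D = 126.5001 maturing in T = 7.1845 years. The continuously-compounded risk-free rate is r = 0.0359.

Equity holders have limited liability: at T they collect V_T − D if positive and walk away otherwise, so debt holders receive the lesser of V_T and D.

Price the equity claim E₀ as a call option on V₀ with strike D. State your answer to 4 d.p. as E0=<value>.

d₁ = [ln(V₀/D) + (r + σ²/2)T] / (σ√T)
   = [ln(144.3290/126.5001) + (0.0359 + 0.5·0.3271²)·7.1845] / (0.3271·√7.1845)
   = [0.131852 + 0.642274] / 0.876756 = 0.882944
d₂ = d₁ − σ√T = 0.882944 − 0.876756 = 0.006188
N(d₁) = 0.811367,  N(d₂) = 0.502469,  e^(−rT) = 0.772654
E₀ = V₀·N(d₁) − D·e^(−rT)·N(d₂)
   = 144.3290·0.811367 − 126.5001·0.772654·0.502469 = 67.992045

E0=67.9920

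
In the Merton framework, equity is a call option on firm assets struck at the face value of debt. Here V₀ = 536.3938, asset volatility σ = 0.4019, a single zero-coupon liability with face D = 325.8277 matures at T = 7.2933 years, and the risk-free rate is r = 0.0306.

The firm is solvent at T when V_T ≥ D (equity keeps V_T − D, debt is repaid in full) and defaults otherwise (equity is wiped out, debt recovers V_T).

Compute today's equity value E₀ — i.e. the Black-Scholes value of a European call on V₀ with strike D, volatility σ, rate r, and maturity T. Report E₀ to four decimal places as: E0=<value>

E0=332.4541

d₁ = [ln(V₀/D) + (r + σ²/2)T] / (σ√T)
   = [ln(536.3938/325.8277) + (0.0306 + 0.5·0.4019²)·7.2933] / (0.4019·√7.2933)
   = [0.498500 + 0.812195] / 1.085376 = 1.207596
d₂ = d₁ − σ√T = 1.207596 − 1.085376 = 0.122220
N(d₁) = 0.886399,  N(d₂) = 0.548638,  e^(−rT) = 0.799975
E₀ = V₀·N(d₁) − D·e^(−rT)·N(d₂)
   = 536.3938·0.886399 − 325.8277·0.799975·0.548638 = 332.454128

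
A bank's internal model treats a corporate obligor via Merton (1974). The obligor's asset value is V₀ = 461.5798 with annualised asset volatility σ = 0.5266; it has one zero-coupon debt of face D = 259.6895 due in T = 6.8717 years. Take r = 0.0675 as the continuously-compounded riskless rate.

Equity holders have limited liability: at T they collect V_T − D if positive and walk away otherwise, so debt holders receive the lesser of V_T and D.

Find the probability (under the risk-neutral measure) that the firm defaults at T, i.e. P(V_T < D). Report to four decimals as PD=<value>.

PD=0.4751

d₁ = [ln(V₀/D) + (r + σ²/2)T] / (σ√T)
   = [ln(461.5798/259.6895) + (0.0675 + 0.5·0.5266²)·6.8717] / (0.5266·√6.8717)
   = [0.575168 + 1.416627] / 1.380425 = 1.442885
d₂ = d₁ − σ√T = 1.442885 − 1.380425 = 0.062460
risk-neutral PD = N(−d₂) = N(-0.062460) = 0.475098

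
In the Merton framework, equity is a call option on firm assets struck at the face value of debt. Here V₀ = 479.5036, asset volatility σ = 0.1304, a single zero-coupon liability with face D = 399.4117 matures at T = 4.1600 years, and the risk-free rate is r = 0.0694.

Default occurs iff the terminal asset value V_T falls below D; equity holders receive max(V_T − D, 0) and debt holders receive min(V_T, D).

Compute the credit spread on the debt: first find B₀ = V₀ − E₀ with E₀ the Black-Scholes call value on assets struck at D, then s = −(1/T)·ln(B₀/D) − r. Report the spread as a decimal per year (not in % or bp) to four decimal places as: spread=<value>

d₁ = [ln(V₀/D) + (r + σ²/2)T] / (σ√T)
   = [ln(479.5036/399.4117) + (0.0694 + 0.5·0.1304²)·4.1600] / (0.1304·√4.1600)
   = [0.182759 + 0.324073] / 0.265965 = 1.905633
d₂ = d₁ − σ√T = 1.905633 − 0.265965 = 1.639668
N(d₁) = 0.971651,  N(d₂) = 0.949463,  e^(−rT) = 0.749234
E₀ = V₀·N(d₁) − D·e^(−rT)·N(d₂)
   = 479.5036·0.971651 − 399.4117·0.749234·0.949463 = 181.780754
B₀ = V₀ − E₀ = 479.5036 − 181.780754 = 297.722846
spread = −(1/T)·ln(B₀/D) − r = −(1/4.1600)·ln(297.722846/399.4117) − 0.0694 = 0.00123214

spread=0.0012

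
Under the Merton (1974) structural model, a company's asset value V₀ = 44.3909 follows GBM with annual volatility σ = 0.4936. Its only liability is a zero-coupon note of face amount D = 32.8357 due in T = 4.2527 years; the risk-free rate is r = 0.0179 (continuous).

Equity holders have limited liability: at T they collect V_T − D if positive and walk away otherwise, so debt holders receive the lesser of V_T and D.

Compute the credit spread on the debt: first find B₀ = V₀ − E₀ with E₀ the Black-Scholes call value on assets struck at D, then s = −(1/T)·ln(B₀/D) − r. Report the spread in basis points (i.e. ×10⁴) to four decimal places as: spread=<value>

spread=767.5499

d₁ = [ln(V₀/D) + (r + σ²/2)T] / (σ√T)
   = [ln(44.3909/32.8357) + (0.0179 + 0.5·0.4936²)·4.2527] / (0.4936·√4.2527)
   = [0.301518 + 0.594189] / 1.017906 = 0.879951
d₂ = d₁ − σ√T = 0.879951 − 1.017906 = -0.137954
N(d₁) = 0.810557,  N(d₂) = 0.445138,  e^(−rT) = 0.926702
E₀ = V₀·N(d₁) − D·e^(−rT)·N(d₂)
   = 44.3909·0.810557 − 32.8357·0.926702·0.445138 = 22.436292
B₀ = V₀ − E₀ = 44.3909 − 22.436292 = 21.954608
spread = −(1/T)·ln(B₀/D) − r = −(1/4.2527)·ln(21.954608/32.8357) − 0.0179 = 0.07675499
in basis points: 0.07675499 × 10⁴ = 767.5499 bp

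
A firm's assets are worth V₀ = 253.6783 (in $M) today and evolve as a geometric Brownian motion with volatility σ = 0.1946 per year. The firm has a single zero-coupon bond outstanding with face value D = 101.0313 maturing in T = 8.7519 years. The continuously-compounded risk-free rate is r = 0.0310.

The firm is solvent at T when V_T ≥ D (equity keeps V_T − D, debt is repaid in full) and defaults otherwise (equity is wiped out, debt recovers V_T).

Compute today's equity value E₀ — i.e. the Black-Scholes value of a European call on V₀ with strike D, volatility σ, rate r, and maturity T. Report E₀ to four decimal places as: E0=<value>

E0=177.2003

d₁ = [ln(V₀/D) + (r + σ²/2)T] / (σ√T)
   = [ln(253.6783/101.0313) + (0.0310 + 0.5·0.1946²)·8.7519] / (0.1946·√8.7519)
   = [0.920637 + 0.437022] / 0.575697 = 2.358287
d₂ = d₁ − σ√T = 2.358287 − 0.575697 = 1.782590
N(d₁) = 0.990820,  N(d₂) = 0.962673,  e^(−rT) = 0.762381
E₀ = V₀·N(d₁) − D·e^(−rT)·N(d₂)
   = 253.6783·0.990820 − 101.0313·0.762381·0.962673 = 177.200310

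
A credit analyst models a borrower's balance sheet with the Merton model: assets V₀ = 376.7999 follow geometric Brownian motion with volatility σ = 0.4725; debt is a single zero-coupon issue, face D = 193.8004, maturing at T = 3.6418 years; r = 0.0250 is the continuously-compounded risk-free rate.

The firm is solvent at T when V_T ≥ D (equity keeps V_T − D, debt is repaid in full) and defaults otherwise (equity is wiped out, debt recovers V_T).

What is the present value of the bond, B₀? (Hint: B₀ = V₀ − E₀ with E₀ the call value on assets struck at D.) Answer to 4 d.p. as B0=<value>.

d₁ = [ln(V₀/D) + (r + σ²/2)T] / (σ√T)
   = [ln(376.7999/193.8004) + (0.0250 + 0.5·0.4725²)·3.6418] / (0.4725·√3.6418)
   = [0.664886 + 0.497572] / 0.901695 = 1.289191
d₂ = d₁ − σ√T = 1.289191 − 0.901695 = 0.387496
N(d₁) = 0.901334,  N(d₂) = 0.650805,  e^(−rT) = 0.912977
E₀ = V₀·N(d₁) − D·e^(−rT)·N(d₂)
   = 376.7999·0.901334 − 193.8004·0.912977·0.650805 = 224.472225
B₀ = V₀ − E₀ = 376.7999 − 224.472225 = 152.327675

B0=152.3277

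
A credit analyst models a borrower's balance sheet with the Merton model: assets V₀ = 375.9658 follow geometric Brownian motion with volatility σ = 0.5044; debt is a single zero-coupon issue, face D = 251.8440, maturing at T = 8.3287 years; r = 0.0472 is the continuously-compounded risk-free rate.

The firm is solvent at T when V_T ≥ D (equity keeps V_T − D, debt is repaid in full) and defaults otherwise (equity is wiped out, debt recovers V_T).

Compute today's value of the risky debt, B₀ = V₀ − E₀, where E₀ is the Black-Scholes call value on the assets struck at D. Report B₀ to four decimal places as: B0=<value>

B0=110.8361

d₁ = [ln(V₀/D) + (r + σ²/2)T] / (σ√T)
   = [ln(375.9658/251.8440) + (0.0472 + 0.5·0.5044²)·8.3287] / (0.5044·√8.3287)
   = [0.400688 + 1.452606] / 1.455673 = 1.273153
d₂ = d₁ − σ√T = 1.273153 − 1.455673 = -0.182519
N(d₁) = 0.898518,  N(d₂) = 0.427588,  e^(−rT) = 0.674951
E₀ = V₀·N(d₁) − D·e^(−rT)·N(d₂)
   = 375.9658·0.898518 − 251.8440·0.674951·0.427588 = 265.129711
B₀ = V₀ − E₀ = 375.9658 − 265.129711 = 110.836089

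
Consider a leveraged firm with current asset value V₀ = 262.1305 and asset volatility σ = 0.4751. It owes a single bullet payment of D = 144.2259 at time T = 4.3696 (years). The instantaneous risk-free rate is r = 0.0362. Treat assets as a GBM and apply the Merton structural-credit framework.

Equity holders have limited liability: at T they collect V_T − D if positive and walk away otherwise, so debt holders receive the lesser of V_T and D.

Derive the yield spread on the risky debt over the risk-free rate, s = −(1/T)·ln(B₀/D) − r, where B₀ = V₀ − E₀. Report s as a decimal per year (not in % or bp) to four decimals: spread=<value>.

spread=0.0437

d₁ = [ln(V₀/D) + (r + σ²/2)T] / (σ√T)
   = [ln(262.1305/144.2259) + (0.0362 + 0.5·0.4751²)·4.3696] / (0.4751·√4.3696)
   = [0.597462 + 0.651333] / 0.993129 = 1.257433
d₂ = d₁ − σ√T = 1.257433 − 0.993129 = 0.264304
N(d₁) = 0.895702,  N(d₂) = 0.604227,  e^(−rT) = 0.853697
E₀ = V₀·N(d₁) − D·e^(−rT)·N(d₂)
   = 262.1305·0.895702 − 144.2259·0.853697·0.604227 = 160.395161
B₀ = V₀ − E₀ = 262.1305 − 160.395161 = 101.735339
spread = −(1/T)·ln(B₀/D) − r = −(1/4.3696)·ln(101.735339/144.2259) − 0.0362 = 0.04367141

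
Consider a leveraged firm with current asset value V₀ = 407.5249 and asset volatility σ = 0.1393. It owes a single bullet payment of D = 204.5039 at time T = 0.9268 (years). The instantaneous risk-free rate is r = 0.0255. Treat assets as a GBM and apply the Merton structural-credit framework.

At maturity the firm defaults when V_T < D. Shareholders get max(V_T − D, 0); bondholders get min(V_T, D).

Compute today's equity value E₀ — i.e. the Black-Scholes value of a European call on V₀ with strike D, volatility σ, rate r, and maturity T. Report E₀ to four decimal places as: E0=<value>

d₁ = [ln(V₀/D) + (r + σ²/2)T] / (σ√T)
   = [ln(407.5249/204.5039) + (0.0255 + 0.5·0.1393²)·0.9268] / (0.1393·√0.9268)
   = [0.689515 + 0.032625] / 0.134105 = 5.384899
d₂ = d₁ − σ√T = 5.384899 − 0.134105 = 5.250794
N(d₁) = 1.000000,  N(d₂) = 1.000000,  e^(−rT) = 0.976644
E₀ = V₀·N(d₁) − D·e^(−rT)·N(d₂)
   = 407.5249·1.000000 − 204.5039·0.976644·1.000000 = 207.797459

E0=207.7975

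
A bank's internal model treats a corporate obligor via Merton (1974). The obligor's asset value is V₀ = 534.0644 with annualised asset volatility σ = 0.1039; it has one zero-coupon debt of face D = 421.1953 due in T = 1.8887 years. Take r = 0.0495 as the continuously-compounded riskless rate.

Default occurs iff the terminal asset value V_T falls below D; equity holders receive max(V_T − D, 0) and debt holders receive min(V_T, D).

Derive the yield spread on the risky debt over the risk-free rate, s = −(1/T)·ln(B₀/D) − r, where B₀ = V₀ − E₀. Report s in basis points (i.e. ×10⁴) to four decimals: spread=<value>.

d₁ = [ln(V₀/D) + (r + σ²/2)T] / (σ√T)
   = [ln(534.0644/421.1953) + (0.0495 + 0.5·0.1039²)·1.8887] / (0.1039·√1.8887)
   = [0.237420 + 0.103685] / 0.142790 = 2.388861
d₂ = d₁ − σ√T = 2.388861 − 0.142790 = 2.246072
N(d₁) = 0.991550,  N(d₂) = 0.987650,  e^(−rT) = 0.910747
E₀ = V₀·N(d₁) − D·e^(−rT)·N(d₂)
   = 534.0644·0.991550 − 421.1953·0.910747·0.987650 = 150.686591
B₀ = V₀ − E₀ = 534.0644 − 150.686591 = 383.377809
spread = −(1/T)·ln(B₀/D) − r = −(1/1.8887)·ln(383.377809/421.1953) − 0.0495 = 0.00030975
in basis points: 0.00030975 × 10⁴ = 3.0975 bp

spread=3.0975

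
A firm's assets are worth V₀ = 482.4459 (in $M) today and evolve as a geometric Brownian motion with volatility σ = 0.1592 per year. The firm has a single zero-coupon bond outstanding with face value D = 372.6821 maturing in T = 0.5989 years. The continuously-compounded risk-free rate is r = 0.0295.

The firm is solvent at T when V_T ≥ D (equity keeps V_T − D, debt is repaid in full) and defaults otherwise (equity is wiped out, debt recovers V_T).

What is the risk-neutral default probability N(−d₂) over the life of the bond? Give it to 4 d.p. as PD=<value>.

d₁ = [ln(V₀/D) + (r + σ²/2)T] / (σ√T)
   = [ln(482.4459/372.6821) + (0.0295 + 0.5·0.1592²)·0.5989] / (0.1592·√0.5989)
   = [0.258143 + 0.025257] / 0.123203 = 2.300274
d₂ = d₁ − σ√T = 2.300274 − 0.123203 = 2.177072
risk-neutral PD = N(−d₂) = N(-2.177072) = 0.014738

PD=0.0147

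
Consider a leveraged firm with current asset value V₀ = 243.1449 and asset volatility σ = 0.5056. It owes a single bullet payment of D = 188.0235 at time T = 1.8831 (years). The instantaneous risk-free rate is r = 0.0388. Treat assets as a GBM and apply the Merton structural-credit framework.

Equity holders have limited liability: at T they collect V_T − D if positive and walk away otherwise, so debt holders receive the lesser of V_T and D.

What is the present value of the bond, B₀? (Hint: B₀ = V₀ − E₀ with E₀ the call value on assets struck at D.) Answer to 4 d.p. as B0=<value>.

d₁ = [ln(V₀/D) + (r + σ²/2)T] / (σ√T)
   = [ln(243.1449/188.0235) + (0.0388 + 0.5·0.5056²)·1.8831] / (0.5056·√1.8831)
   = [0.257091 + 0.313754] / 0.693815 = 0.822762
d₂ = d₁ − σ√T = 0.822762 − 0.693815 = 0.128947
N(d₁) = 0.794678,  N(d₂) = 0.551300,  e^(−rT) = 0.929541
E₀ = V₀·N(d₁) − D·e^(−rT)·N(d₂)
   = 243.1449·0.794678 − 188.0235·0.929541·0.551300 = 96.868184
B₀ = V₀ − E₀ = 243.1449 − 96.868184 = 146.276716

B0=146.2767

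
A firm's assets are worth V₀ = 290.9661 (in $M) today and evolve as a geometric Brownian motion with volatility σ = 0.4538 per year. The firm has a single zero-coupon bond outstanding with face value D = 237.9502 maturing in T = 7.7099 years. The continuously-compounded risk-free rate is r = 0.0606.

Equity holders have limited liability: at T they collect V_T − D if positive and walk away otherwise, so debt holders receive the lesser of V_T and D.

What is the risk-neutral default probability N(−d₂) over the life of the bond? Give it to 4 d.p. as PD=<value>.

d₁ = [ln(V₀/D) + (r + σ²/2)T] / (σ√T)
   = [ln(290.9661/237.9502) + (0.0606 + 0.5·0.4538²)·7.7099] / (0.4538·√7.7099)
   = [0.201145 + 1.261087] / 1.260053 = 1.160453
d₂ = d₁ − σ√T = 1.160453 − 1.260053 = -0.099600
risk-neutral PD = N(−d₂) = N(0.099600) = 0.539669

PD=0.5397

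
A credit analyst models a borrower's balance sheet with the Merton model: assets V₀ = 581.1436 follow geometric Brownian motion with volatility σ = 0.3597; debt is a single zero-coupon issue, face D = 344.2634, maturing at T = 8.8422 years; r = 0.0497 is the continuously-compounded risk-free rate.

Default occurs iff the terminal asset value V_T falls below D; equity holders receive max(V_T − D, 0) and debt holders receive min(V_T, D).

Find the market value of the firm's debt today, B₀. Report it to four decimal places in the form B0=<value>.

B0=186.5119

d₁ = [ln(V₀/D) + (r + σ²/2)T] / (σ√T)
   = [ln(581.1436/344.2634) + (0.0497 + 0.5·0.3597²)·8.8422] / (0.3597·√8.8422)
   = [0.523591 + 1.011477] / 1.069598 = 1.435182
d₂ = d₁ − σ√T = 1.435182 − 1.069598 = 0.365584
N(d₁) = 0.924382,  N(d₂) = 0.642662,  e^(−rT) = 0.644386
E₀ = V₀·N(d₁) − D·e^(−rT)·N(d₂)
   = 581.1436·0.924382 − 344.2634·0.644386·0.642662 = 394.631669
B₀ = V₀ − E₀ = 581.1436 − 394.631669 = 186.511931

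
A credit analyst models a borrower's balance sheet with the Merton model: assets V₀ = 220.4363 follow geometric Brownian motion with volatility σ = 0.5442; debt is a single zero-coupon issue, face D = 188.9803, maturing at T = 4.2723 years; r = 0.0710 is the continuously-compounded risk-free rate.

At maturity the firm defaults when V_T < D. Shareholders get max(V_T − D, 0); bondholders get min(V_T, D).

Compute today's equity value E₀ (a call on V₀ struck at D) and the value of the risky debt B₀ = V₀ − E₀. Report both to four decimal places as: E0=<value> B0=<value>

d₁ = [ln(V₀/D) + (r + σ²/2)T] / (σ√T)
   = [ln(220.4363/188.9803) + (0.0710 + 0.5·0.5442²)·4.2723] / (0.5442·√4.2723)
   = [0.153966 + 0.935962] / 1.124837 = 0.968966
d₂ = d₁ − σ√T = 0.968966 − 1.124837 = -0.155871
N(d₁) = 0.833719,  N(d₂) = 0.438067,  e^(−rT) = 0.738353
E₀ = V₀·N(d₁) − D·e^(−rT)·N(d₂)
   = 220.4363·0.833719 − 188.9803·0.738353·0.438067 = 122.656526
B₀ = V₀ − E₀ = 220.4363 − 122.656526 = 97.779774

E0=122.6565 B0=97.7798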